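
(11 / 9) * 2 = 22 / 9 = 2.44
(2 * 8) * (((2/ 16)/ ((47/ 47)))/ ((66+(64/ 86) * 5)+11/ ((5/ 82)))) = 215/ 26888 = 0.01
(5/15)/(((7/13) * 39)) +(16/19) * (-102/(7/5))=-73421/1197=-61.34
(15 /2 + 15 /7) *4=270 /7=38.57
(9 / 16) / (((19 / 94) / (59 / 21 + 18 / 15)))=59361 / 5320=11.16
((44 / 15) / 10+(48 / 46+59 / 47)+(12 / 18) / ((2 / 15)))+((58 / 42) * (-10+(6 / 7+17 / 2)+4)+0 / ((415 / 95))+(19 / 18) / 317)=46210833968 / 3778013925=12.23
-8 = -8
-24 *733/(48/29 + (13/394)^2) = -79196439648/7456229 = -10621.51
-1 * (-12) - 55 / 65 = 145 / 13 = 11.15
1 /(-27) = -1 /27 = -0.04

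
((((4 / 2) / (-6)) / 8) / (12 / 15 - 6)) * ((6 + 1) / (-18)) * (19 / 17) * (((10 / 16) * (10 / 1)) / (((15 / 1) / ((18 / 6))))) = -3325 / 763776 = -0.00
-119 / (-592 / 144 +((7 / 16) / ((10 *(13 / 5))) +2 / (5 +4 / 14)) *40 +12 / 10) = -9.23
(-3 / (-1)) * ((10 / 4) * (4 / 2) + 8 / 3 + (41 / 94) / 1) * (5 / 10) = 2285 / 188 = 12.15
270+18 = 288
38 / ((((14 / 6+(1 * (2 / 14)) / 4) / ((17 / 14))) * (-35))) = -3876 / 6965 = -0.56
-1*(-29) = 29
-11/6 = -1.83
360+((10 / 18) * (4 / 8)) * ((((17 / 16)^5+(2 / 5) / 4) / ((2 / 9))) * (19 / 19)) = 1517573013 / 4194304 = 361.82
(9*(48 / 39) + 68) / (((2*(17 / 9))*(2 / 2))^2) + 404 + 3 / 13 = 118424 / 289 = 409.77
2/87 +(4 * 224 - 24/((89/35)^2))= 892.31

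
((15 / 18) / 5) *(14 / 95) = 0.02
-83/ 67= -1.24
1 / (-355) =-1 / 355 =-0.00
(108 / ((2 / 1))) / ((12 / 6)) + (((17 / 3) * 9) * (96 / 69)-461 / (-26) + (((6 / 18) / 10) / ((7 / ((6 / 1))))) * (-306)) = 2238347 / 20930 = 106.94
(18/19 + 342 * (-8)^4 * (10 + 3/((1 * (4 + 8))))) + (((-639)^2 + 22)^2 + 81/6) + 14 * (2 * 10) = 6336817849915/38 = 166758364471.45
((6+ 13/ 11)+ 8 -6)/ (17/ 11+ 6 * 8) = 101/ 545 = 0.19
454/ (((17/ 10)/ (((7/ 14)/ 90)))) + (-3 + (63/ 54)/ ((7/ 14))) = 125/ 153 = 0.82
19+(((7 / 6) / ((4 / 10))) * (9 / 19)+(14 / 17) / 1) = 27397 / 1292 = 21.21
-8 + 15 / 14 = -97 / 14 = -6.93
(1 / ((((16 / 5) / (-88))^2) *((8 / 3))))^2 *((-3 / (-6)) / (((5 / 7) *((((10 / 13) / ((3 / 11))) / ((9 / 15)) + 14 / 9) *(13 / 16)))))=345893625 / 31232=11074.98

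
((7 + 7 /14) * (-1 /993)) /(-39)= 5 /25818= 0.00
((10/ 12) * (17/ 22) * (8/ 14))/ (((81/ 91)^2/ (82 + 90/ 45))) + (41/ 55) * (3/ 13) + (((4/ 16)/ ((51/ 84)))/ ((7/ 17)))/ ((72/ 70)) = 753511637/ 18764460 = 40.16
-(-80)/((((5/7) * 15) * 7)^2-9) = 5/351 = 0.01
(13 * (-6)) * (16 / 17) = -1248 / 17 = -73.41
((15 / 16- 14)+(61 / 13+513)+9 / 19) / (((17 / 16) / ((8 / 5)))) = 15969352 / 20995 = 760.63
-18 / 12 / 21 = -1 / 14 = -0.07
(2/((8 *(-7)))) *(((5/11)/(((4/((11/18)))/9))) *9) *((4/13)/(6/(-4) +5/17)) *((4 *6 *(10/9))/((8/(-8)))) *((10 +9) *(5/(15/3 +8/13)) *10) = -4845000/20951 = -231.25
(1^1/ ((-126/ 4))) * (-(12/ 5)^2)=0.18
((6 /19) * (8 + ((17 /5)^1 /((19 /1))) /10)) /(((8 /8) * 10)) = 22851 /90250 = 0.25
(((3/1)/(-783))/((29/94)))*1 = -94/7569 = -0.01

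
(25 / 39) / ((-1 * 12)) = -0.05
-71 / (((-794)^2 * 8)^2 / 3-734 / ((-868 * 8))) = -739536 / 88316469627733069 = -0.00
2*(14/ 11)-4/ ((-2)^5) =235/ 88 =2.67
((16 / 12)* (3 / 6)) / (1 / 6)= 4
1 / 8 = 0.12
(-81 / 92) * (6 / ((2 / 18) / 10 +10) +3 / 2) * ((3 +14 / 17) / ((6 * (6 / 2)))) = -2213055 / 5636656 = -0.39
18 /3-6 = 0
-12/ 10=-6/ 5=-1.20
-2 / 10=-1 / 5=-0.20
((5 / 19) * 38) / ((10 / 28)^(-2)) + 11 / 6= 457 / 147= 3.11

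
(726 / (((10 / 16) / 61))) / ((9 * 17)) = 118096 / 255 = 463.12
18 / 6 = 3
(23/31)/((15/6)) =46/155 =0.30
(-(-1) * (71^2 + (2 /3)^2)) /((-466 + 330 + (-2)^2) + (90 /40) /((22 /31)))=-3992824 /102033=-39.13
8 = 8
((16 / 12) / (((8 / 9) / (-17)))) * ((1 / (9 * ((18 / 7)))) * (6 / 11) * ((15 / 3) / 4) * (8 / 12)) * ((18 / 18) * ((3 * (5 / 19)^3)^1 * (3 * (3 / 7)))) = -10625 / 301796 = -0.04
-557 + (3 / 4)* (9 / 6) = -4447 / 8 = -555.88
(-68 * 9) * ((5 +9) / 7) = -1224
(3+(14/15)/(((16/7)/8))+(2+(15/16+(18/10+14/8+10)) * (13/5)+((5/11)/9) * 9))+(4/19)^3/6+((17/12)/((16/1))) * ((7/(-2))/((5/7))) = 33286707947/724310400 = 45.96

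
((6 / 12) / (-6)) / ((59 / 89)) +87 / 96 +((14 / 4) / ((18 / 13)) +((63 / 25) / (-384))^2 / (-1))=17988565829 / 5437440000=3.31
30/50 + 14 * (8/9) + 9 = 992/45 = 22.04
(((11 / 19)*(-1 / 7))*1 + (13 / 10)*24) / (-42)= -20693 / 27930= -0.74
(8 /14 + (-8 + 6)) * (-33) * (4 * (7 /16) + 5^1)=318.21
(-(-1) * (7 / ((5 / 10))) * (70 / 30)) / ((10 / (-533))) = -26117 / 15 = -1741.13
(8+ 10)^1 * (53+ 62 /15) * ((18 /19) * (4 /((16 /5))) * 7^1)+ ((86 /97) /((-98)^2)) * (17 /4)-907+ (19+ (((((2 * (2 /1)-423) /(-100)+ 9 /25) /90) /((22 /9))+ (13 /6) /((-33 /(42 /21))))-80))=7556.78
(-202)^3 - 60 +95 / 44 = -362668497 / 44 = -8242465.84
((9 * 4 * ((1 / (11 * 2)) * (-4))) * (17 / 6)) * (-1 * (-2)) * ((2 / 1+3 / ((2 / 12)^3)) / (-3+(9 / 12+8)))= -1060800 / 253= -4192.89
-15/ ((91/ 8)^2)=-960/ 8281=-0.12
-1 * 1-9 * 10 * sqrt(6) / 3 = -74.48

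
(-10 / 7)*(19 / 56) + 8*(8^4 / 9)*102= 218365667 / 588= 371370.18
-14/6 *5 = -35/3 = -11.67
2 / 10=1 / 5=0.20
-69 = -69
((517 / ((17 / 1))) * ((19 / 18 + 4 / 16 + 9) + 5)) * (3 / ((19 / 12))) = 881.94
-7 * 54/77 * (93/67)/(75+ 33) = -93/1474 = -0.06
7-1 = 6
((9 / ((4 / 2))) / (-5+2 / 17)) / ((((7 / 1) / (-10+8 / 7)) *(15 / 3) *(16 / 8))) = 4743 / 40670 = 0.12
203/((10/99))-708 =13017/10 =1301.70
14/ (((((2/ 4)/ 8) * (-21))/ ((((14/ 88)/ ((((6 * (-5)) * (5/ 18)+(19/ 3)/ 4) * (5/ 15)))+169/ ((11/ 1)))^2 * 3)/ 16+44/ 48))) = -4680224/ 9801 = -477.53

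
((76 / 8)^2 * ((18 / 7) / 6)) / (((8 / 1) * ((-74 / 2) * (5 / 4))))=-1083 / 10360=-0.10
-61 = -61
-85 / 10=-17 / 2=-8.50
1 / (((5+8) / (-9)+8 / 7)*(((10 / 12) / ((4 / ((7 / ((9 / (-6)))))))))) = 3.41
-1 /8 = -0.12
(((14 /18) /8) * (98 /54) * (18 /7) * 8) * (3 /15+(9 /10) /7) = 161 /135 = 1.19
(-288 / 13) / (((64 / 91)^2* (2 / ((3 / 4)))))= -17199 / 1024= -16.80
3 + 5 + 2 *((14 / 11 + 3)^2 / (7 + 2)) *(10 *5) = 210.85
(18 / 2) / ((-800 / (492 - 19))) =-4257 / 800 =-5.32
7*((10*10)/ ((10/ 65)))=4550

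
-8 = -8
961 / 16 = 60.06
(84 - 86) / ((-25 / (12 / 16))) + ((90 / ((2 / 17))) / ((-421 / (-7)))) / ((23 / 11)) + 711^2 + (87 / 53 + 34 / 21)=272409582638087 / 538858950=505530.40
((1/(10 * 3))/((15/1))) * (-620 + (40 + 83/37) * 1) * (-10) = 21377/1665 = 12.84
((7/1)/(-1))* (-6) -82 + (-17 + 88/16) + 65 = 27/2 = 13.50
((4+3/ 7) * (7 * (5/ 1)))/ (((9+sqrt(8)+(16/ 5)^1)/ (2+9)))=520025/ 3521-85250 * sqrt(2)/ 3521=113.45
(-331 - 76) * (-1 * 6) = 2442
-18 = -18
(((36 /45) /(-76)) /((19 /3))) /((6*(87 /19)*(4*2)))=-1 /132240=-0.00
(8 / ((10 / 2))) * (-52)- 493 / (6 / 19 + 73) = -626323 / 6965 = -89.92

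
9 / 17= 0.53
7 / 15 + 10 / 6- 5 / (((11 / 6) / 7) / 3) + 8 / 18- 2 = -28064 / 495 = -56.69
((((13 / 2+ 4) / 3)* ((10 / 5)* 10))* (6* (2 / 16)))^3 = 1157625 / 8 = 144703.12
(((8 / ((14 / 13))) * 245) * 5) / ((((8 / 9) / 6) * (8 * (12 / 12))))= 61425 / 8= 7678.12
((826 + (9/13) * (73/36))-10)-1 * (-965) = 1782.40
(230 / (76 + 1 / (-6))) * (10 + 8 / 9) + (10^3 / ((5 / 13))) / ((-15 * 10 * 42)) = 26710 / 819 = 32.61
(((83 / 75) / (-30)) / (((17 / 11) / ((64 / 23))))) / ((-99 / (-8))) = -21248 / 3958875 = -0.01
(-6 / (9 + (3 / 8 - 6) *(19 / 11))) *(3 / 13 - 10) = -22352 / 273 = -81.88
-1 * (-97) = 97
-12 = -12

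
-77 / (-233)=77 / 233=0.33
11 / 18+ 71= 1289 / 18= 71.61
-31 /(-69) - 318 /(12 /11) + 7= -39199 /138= -284.05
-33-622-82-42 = -779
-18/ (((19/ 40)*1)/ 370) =-266400/ 19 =-14021.05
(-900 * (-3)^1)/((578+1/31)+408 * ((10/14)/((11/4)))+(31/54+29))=348024600/91979081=3.78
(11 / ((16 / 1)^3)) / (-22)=-1 / 8192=-0.00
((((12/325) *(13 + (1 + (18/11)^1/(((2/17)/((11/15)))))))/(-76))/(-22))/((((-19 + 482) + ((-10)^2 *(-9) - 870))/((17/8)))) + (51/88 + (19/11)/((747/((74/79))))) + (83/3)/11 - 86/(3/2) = -22731826923926473/419124371094000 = -54.24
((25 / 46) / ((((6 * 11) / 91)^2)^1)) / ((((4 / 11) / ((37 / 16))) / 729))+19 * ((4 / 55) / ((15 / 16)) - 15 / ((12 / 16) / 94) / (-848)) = 2488752475523 / 514905600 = 4833.42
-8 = -8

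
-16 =-16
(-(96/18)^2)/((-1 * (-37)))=-256/333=-0.77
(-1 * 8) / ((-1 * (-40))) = -0.20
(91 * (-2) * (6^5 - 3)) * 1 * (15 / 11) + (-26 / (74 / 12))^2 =-29050309314 / 15059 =-1929099.50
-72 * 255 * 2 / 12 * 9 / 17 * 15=-24300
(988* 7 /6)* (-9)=-10374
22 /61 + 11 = 693 /61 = 11.36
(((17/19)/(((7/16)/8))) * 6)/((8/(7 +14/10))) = 9792/95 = 103.07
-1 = -1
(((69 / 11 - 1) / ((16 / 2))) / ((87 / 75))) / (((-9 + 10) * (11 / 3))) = 75 / 484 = 0.15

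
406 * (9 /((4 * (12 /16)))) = 1218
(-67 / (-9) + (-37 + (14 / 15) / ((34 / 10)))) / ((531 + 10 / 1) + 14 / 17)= -4480 / 82899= -0.05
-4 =-4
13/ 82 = 0.16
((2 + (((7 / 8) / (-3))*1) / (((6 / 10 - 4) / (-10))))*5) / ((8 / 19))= 22135 / 1632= 13.56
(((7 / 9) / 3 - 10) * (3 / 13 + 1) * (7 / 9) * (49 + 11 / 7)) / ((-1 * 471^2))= 496544 / 233598573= 0.00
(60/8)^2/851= 225/3404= 0.07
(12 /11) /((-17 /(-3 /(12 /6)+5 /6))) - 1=-179 /187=-0.96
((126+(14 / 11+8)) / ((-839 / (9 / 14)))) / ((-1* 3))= 2232 / 64603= 0.03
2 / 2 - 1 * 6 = -5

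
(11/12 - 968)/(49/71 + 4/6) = -823955/1156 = -712.76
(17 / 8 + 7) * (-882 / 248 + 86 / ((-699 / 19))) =-37293875 / 693408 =-53.78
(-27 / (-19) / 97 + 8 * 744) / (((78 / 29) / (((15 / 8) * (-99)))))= -157468076865 / 383344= -410774.86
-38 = -38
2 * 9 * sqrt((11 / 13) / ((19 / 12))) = 36 * sqrt(8151) / 247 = 13.16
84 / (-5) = -84 / 5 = -16.80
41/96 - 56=-5335/96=-55.57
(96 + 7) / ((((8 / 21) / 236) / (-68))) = -4338978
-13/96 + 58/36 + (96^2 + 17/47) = 124772647/13536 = 9217.84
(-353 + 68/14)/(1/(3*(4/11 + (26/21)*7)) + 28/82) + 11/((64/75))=-1878919199/2071104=-907.21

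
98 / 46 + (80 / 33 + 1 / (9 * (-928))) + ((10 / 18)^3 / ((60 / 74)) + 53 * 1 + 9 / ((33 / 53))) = 72.22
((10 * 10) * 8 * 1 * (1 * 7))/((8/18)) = 12600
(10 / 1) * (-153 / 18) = -85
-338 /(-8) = 42.25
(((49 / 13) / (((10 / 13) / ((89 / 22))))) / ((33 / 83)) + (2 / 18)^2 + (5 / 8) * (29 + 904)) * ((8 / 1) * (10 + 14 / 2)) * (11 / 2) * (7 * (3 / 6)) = 1657179.62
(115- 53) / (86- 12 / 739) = 22909 / 31771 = 0.72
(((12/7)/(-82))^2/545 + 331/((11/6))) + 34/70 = 89393581687/493802155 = 181.03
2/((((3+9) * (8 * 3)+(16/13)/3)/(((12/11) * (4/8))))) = 117/30932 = 0.00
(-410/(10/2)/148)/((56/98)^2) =-2009/1184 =-1.70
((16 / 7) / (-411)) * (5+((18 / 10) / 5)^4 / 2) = -4471784 / 160546875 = -0.03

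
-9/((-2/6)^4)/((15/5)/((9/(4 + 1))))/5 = -2187/25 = -87.48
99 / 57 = 33 / 19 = 1.74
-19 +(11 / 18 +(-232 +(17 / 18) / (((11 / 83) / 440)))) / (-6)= -18109 / 36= -503.03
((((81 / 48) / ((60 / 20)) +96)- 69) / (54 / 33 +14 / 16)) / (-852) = -1617 / 125528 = -0.01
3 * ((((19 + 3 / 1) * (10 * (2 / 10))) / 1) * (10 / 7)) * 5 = 6600 / 7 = 942.86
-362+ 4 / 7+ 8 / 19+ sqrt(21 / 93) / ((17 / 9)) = -48014 / 133+ 9*sqrt(217) / 527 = -360.76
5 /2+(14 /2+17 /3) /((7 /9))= 263 /14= 18.79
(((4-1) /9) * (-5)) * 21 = -35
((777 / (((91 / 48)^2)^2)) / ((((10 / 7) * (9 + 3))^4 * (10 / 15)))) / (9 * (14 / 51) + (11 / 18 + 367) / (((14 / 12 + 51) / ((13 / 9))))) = 2679102216 / 32439922961875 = 0.00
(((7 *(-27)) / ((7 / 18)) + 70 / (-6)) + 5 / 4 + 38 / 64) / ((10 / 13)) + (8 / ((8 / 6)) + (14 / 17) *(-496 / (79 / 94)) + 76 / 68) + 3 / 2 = -1446546941 / 1289280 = -1121.98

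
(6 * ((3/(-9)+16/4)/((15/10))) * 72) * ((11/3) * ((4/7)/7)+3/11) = 29600/49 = 604.08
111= 111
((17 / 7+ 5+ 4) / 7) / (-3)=-0.54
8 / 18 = 4 / 9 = 0.44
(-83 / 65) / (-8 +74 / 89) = 0.18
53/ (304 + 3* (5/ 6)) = 106/ 613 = 0.17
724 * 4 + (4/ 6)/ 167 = 2896.00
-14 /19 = -0.74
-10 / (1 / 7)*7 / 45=-98 / 9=-10.89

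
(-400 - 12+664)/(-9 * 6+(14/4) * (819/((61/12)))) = 427/864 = 0.49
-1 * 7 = -7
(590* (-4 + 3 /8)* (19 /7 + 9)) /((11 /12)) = -2104530 /77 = -27331.56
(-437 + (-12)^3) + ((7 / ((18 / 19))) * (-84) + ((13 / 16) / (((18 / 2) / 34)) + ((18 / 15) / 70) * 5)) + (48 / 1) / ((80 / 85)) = -6883409 / 2520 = -2731.51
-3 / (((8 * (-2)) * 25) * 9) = 1 / 1200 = 0.00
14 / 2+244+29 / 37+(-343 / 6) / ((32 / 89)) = 659173 / 7104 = 92.79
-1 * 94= -94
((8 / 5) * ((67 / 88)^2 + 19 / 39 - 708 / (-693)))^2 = 19495059533041 / 1745886542400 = 11.17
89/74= 1.20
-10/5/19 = -2/19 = -0.11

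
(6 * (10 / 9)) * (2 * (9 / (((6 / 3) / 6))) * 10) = 3600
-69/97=-0.71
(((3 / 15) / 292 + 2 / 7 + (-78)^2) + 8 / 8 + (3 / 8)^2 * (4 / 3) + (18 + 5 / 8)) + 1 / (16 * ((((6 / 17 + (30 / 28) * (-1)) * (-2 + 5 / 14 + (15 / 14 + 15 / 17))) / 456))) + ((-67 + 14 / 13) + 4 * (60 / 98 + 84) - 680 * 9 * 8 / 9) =809.05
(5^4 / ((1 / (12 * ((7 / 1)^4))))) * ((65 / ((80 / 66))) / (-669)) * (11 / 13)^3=-65911951875 / 75374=-874465.36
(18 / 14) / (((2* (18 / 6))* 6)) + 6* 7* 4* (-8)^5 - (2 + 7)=-154140923 / 28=-5505032.96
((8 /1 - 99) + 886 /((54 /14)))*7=26215 /27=970.93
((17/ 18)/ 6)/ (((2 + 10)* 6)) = 17/ 7776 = 0.00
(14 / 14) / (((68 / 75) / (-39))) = -2925 / 68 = -43.01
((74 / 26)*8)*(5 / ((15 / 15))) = 113.85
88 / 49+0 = 1.80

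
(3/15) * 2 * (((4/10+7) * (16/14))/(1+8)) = 592/1575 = 0.38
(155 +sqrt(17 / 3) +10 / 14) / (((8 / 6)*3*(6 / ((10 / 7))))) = 5*sqrt(51) / 252 +2725 / 294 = 9.41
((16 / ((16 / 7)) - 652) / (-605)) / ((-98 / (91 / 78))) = -43 / 3388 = -0.01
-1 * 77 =-77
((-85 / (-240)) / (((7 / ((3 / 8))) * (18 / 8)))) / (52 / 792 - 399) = -187 / 8846768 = -0.00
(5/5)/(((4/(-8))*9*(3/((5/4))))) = -5/54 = -0.09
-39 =-39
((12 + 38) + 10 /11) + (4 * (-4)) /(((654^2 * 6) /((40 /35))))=1257484864 /24700599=50.91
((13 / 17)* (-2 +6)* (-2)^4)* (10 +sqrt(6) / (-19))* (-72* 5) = -2995200 / 17 +299520* sqrt(6) / 323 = -173916.81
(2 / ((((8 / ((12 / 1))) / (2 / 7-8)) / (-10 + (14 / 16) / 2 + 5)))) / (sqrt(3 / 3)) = 5913 / 56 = 105.59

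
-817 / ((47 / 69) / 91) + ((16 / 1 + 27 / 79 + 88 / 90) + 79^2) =-102889.40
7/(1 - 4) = -7/3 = -2.33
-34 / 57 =-0.60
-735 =-735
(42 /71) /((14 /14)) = 42 /71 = 0.59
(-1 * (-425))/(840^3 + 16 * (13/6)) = 1275/1778112104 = 0.00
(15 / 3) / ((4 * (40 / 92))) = 23 / 8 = 2.88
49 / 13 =3.77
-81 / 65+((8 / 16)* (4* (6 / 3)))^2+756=50099 / 65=770.75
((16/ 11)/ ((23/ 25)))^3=64000000/ 16194277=3.95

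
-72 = -72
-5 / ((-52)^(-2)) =-13520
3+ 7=10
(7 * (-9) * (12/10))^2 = 142884/25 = 5715.36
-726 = -726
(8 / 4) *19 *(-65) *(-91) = 224770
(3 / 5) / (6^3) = 1 / 360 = 0.00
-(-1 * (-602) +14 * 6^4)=-18746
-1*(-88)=88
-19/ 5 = -3.80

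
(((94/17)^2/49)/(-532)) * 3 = -6627/1883413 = -0.00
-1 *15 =-15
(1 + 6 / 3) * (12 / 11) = 36 / 11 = 3.27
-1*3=-3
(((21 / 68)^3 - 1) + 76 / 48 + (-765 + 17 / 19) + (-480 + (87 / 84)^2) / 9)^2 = 4629882928706659614569881 / 6941252726639529984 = 667009.70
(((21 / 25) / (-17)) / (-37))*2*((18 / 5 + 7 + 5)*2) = 6552 / 78625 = 0.08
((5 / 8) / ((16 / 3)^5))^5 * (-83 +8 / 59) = -12944981286146334375 / 2450764117228438640666394267391885312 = -0.00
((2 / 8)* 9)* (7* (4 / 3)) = 21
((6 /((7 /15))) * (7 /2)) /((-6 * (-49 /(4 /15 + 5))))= 79 /98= 0.81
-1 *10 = -10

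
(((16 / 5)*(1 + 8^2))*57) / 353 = 11856 / 353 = 33.59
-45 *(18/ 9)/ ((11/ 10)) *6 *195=-1053000/ 11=-95727.27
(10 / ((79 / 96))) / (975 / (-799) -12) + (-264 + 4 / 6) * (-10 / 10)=218978570 / 834477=262.41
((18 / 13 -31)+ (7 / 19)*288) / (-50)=-18893 / 12350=-1.53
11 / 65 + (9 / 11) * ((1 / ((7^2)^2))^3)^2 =23181328997048536143106 / 136980580437104986296715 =0.17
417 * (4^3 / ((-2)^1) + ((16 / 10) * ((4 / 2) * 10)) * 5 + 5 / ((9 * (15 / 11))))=481913 / 9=53545.89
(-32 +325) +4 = 297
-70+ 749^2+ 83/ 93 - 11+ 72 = 52172339/ 93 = 560992.89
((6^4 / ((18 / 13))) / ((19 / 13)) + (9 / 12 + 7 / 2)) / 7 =92.10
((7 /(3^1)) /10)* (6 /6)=7 /30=0.23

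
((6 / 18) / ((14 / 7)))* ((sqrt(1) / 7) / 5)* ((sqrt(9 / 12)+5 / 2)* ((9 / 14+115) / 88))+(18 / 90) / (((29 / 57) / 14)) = 1619* sqrt(3) / 517440+82818179 / 15005760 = 5.52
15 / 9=5 / 3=1.67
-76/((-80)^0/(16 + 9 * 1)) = -1900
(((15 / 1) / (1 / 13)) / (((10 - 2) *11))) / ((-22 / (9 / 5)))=-351 / 1936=-0.18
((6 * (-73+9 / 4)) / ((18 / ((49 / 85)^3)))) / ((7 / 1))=-4756381 / 7369500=-0.65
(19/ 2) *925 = 17575/ 2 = 8787.50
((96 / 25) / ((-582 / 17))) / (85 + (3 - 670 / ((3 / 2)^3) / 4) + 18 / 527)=-1935144 / 662580325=-0.00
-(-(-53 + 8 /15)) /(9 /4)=-3148 /135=-23.32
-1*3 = -3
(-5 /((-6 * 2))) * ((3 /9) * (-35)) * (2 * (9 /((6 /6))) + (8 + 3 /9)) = -13825 /108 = -128.01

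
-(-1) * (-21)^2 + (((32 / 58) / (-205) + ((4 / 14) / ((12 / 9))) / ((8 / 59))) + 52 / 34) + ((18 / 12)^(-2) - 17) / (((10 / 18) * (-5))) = 25472176349 / 56596400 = 450.07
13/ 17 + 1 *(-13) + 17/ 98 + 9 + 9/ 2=1198/ 833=1.44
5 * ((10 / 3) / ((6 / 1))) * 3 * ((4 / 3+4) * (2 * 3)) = 800 / 3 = 266.67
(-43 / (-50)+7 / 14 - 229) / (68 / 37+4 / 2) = -210567 / 3550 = -59.31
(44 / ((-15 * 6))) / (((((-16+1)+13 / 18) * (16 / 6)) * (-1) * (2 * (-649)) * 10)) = 3 / 3032600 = 0.00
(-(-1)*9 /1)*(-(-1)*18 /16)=81 /8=10.12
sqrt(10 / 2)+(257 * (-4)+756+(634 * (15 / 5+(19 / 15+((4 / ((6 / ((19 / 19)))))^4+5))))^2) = 36003345.14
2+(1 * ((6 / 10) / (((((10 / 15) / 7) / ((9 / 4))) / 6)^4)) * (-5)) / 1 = -310065530851 / 256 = -1211193479.89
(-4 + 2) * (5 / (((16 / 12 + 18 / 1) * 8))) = -15 / 232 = -0.06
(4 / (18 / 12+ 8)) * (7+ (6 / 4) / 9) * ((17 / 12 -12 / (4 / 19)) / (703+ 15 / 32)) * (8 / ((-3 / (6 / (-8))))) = -1835584 / 3849381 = -0.48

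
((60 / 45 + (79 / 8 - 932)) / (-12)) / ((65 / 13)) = 22099 / 1440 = 15.35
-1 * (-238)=238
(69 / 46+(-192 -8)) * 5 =-1985 / 2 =-992.50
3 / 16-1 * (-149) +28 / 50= 59899 / 400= 149.75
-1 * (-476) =476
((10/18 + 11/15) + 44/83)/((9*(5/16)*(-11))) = -108704/1848825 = -0.06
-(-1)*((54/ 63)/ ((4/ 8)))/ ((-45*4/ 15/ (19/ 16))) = -19/ 112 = -0.17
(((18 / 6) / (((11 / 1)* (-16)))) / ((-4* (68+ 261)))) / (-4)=-0.00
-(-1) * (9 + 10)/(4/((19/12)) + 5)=361/143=2.52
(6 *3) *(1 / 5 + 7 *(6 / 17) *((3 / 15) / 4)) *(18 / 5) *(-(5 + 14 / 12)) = -10989 / 85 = -129.28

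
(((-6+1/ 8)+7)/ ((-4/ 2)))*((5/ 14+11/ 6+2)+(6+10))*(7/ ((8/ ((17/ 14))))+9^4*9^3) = -1738267977/ 32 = -54320874.28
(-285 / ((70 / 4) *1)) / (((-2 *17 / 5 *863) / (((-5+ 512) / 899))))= 144495 / 92324603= 0.00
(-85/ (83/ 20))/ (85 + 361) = -850/ 18509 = -0.05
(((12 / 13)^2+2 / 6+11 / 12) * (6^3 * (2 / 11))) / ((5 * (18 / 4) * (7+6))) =34104 / 120835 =0.28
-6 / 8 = -3 / 4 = -0.75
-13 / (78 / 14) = -7 / 3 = -2.33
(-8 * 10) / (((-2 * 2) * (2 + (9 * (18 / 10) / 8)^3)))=1280000 / 659441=1.94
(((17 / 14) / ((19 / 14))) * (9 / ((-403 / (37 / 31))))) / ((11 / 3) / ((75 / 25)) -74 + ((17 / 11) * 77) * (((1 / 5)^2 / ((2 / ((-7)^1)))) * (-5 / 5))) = 2547450 / 5994228851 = 0.00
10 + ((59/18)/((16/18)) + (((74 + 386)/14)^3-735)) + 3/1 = 190729901/5488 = 34753.99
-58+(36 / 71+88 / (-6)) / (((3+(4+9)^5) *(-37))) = -21214831999 / 365772972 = -58.00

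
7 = 7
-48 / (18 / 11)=-88 / 3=-29.33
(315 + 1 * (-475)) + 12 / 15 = -796 / 5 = -159.20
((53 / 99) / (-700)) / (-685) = 53 / 47470500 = 0.00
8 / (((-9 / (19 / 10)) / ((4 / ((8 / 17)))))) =-646 / 45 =-14.36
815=815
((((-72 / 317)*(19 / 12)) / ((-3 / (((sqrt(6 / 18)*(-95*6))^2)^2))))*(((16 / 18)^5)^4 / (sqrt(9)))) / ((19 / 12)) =12019990672149512380743680000 / 428219994502338492213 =28069662.38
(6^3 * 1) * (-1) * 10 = -2160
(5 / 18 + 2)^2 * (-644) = -270641 / 81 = -3341.25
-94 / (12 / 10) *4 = -940 / 3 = -313.33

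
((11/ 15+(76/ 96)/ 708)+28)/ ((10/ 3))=2441279/ 283200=8.62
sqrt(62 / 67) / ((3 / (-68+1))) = -sqrt(4154) / 3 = -21.48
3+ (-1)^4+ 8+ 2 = 14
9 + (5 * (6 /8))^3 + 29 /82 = 62.09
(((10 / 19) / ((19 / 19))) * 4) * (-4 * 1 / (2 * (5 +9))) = -40 / 133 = -0.30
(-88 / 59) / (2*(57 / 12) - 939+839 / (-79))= 13904 / 8763801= 0.00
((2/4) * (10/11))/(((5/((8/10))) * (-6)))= -2/165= -0.01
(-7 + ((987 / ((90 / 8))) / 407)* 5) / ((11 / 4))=-28924 / 13431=-2.15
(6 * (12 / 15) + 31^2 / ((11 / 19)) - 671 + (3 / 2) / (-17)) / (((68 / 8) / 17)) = 1858071 / 935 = 1987.24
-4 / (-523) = 4 / 523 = 0.01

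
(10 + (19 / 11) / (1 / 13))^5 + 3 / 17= 98580270173622 / 2737867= 36006230.46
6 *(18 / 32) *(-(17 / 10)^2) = -7803 / 800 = -9.75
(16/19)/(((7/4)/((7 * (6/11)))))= 1.84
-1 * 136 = -136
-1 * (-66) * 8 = 528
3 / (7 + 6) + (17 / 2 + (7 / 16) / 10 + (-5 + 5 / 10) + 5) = 19291 / 2080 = 9.27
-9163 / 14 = -1309 / 2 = -654.50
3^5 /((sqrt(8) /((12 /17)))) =729 * sqrt(2) /17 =60.64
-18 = -18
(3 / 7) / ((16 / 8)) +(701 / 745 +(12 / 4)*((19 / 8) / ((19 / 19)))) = 345451 / 41720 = 8.28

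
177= 177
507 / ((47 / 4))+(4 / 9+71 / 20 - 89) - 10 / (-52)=-4582241 / 109980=-41.66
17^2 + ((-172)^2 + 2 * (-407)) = 29059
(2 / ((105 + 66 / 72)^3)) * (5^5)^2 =33750000000 / 2053225511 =16.44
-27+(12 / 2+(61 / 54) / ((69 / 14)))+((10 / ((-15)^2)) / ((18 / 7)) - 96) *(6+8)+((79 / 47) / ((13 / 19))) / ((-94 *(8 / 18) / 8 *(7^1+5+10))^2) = -2767748010287387 / 2028354651180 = -1364.53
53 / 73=0.73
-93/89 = -1.04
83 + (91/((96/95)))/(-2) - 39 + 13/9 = 241/576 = 0.42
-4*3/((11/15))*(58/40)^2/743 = -7569/163460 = -0.05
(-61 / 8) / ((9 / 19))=-1159 / 72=-16.10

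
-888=-888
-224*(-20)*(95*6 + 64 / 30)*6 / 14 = 1098496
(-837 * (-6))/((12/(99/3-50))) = -14229/2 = -7114.50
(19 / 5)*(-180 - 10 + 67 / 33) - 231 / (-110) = -235021 / 330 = -712.18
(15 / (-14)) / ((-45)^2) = -0.00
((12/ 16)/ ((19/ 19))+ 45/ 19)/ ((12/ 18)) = 711/ 152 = 4.68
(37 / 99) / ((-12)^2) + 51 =727093 / 14256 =51.00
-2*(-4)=8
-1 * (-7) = 7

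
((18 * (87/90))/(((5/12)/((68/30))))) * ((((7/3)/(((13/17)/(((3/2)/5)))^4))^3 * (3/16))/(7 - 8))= -0.00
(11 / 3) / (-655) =-11 / 1965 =-0.01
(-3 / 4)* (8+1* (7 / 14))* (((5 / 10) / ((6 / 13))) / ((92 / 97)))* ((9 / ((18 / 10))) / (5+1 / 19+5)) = -2036515 / 562304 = -3.62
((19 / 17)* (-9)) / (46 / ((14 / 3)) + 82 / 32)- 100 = -2383852 / 23647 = -100.81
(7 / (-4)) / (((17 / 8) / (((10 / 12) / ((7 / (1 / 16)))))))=-5 / 816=-0.01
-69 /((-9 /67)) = 1541 /3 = 513.67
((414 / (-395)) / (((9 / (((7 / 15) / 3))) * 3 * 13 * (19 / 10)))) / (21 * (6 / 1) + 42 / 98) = -4508 / 2331315675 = -0.00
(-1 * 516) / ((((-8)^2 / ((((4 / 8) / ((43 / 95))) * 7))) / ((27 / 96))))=-17955 / 1024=-17.53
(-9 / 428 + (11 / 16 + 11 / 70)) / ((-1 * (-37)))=49351 / 2217040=0.02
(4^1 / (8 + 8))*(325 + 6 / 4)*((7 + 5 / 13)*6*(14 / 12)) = 54852 / 13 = 4219.38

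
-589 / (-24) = 589 / 24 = 24.54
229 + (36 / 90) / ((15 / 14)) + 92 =24103 / 75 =321.37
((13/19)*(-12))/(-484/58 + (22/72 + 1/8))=325728/313975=1.04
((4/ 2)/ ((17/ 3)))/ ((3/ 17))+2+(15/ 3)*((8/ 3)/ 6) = 56/ 9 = 6.22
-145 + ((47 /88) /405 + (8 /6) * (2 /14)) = -36126751 /249480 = -144.81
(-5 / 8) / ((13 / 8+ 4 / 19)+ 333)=-19 / 10179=-0.00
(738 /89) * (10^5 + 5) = 829254.94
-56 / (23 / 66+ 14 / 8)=-7392 / 277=-26.69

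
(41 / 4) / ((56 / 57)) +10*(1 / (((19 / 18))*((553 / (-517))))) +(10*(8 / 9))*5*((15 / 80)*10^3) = 8407189751 / 1008672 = 8334.91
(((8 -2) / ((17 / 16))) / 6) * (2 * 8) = 15.06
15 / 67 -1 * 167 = -11174 / 67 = -166.78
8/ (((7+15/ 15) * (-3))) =-1/ 3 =-0.33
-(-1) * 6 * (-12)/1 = -72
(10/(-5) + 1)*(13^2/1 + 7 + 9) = -185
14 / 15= 0.93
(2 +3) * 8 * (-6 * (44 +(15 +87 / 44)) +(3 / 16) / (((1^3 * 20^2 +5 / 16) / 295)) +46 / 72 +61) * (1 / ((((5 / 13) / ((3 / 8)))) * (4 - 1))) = -668441891 / 169092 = -3953.13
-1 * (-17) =17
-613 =-613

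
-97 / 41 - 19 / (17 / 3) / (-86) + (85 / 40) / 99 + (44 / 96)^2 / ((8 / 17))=-1.86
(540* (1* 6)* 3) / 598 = 4860 / 299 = 16.25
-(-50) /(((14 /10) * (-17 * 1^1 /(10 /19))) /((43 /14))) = -53750 /15827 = -3.40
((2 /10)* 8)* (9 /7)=72 /35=2.06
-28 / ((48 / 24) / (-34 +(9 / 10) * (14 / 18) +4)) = 2051 / 5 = 410.20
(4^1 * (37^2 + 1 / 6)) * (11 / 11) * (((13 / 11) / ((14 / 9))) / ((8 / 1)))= 320385 / 616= 520.11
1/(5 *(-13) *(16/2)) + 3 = 1559/520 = 3.00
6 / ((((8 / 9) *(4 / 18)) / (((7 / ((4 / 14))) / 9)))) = 1323 / 16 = 82.69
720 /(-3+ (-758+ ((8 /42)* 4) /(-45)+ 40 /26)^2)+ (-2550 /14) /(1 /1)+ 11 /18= -1975428470894396737 /10882075480739694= -181.53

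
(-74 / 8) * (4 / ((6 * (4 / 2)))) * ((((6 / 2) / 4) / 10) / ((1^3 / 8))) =-37 / 20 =-1.85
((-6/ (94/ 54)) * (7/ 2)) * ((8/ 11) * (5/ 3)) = -7560/ 517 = -14.62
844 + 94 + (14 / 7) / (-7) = 6564 / 7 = 937.71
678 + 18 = 696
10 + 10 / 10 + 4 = 15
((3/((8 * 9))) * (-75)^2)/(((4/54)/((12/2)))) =151875/8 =18984.38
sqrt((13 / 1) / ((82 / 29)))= sqrt(30914) / 82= 2.14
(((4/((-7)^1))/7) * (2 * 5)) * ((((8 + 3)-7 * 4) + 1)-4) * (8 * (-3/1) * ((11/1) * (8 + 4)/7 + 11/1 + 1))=-4147200/343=-12090.96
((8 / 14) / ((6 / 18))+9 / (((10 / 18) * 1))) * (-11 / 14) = -6897 / 490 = -14.08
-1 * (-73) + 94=167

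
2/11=0.18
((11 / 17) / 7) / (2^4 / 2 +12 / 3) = 11 / 1428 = 0.01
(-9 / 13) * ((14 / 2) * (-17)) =1071 / 13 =82.38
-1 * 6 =-6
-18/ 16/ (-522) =0.00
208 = 208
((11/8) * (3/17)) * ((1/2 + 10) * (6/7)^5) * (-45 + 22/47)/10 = -7193043/1370285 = -5.25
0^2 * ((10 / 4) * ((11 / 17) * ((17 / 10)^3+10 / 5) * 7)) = 0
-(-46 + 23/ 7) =299/ 7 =42.71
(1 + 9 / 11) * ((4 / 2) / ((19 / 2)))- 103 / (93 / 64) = -1370288 / 19437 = -70.50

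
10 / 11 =0.91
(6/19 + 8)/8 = 79/76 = 1.04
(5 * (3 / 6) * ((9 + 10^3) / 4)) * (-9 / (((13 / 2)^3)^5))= -185978880 / 51185893014090757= -0.00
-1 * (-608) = 608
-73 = -73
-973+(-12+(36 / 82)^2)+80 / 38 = -31386519 / 31939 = -982.70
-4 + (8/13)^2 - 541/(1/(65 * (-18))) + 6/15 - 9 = 534849323/845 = 632957.78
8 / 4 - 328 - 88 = -414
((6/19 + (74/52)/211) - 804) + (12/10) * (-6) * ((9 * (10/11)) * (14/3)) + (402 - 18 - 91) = -900733121/1146574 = -785.59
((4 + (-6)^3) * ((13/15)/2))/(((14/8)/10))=-11024/21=-524.95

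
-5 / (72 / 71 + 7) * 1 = -355 / 569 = -0.62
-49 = -49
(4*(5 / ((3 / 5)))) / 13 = 100 / 39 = 2.56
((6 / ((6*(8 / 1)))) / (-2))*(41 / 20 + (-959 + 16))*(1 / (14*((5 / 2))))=18819 / 11200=1.68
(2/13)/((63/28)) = 8/117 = 0.07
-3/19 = -0.16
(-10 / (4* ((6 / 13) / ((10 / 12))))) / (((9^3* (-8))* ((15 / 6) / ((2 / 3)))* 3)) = 65 / 944784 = 0.00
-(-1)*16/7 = 16/7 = 2.29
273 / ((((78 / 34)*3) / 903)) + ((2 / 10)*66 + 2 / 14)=1254132 / 35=35832.34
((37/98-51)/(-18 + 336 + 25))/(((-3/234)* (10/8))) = 773916/84035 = 9.21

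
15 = 15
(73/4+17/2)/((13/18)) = 963/26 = 37.04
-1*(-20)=20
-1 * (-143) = 143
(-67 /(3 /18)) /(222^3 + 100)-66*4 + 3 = -1427820015 /5470574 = -261.00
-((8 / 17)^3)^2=-262144 / 24137569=-0.01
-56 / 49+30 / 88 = -247 / 308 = -0.80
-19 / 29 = -0.66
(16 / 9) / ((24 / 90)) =20 / 3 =6.67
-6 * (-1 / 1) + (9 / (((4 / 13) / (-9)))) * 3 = -3135 / 4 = -783.75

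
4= 4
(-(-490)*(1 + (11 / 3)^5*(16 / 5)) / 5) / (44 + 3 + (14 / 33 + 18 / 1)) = 2779117418 / 874395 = 3178.33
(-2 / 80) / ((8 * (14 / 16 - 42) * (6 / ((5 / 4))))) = 1 / 63168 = 0.00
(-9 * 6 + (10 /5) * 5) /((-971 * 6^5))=11 /1887624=0.00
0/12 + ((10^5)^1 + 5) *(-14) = -1400070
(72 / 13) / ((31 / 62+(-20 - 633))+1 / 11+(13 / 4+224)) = -3168 / 243191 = -0.01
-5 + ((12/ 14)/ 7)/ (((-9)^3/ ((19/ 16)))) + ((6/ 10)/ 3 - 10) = -7049039/ 476280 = -14.80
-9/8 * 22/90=-11/40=-0.28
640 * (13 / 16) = 520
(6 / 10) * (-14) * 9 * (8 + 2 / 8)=-623.70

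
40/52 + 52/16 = 209/52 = 4.02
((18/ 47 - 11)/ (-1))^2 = 249001/ 2209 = 112.72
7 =7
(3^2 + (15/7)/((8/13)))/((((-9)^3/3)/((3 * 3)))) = -233/504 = -0.46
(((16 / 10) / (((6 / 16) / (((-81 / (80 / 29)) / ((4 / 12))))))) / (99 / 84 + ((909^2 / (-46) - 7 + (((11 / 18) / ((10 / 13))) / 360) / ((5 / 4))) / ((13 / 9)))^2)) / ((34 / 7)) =-0.00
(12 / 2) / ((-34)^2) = 0.01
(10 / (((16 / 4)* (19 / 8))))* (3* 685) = 41100 / 19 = 2163.16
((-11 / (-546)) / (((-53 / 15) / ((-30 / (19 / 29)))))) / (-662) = -23925 / 60663694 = -0.00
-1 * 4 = -4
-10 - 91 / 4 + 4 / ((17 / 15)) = -1987 / 68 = -29.22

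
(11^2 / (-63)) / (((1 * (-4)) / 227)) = 27467 / 252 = 109.00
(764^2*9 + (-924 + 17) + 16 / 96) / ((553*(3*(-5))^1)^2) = 31514143 / 412842150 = 0.08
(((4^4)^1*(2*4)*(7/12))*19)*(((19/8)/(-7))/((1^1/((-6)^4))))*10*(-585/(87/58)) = 38925619200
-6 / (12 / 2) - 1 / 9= -10 / 9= -1.11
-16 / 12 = -4 / 3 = -1.33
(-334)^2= 111556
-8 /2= -4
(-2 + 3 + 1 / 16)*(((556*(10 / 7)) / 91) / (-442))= -695 / 33124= -0.02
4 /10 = 2 /5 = 0.40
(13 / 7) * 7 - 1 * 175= -162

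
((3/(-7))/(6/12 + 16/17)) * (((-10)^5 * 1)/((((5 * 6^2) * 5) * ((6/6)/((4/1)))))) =136000/1029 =132.17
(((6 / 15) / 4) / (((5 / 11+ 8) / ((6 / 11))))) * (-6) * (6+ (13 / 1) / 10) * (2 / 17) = -438 / 13175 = -0.03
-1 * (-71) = 71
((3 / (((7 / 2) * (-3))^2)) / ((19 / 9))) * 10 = 120 / 931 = 0.13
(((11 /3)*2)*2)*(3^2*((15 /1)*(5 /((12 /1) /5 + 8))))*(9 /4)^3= 9021375 /832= 10843.00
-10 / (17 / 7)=-70 / 17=-4.12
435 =435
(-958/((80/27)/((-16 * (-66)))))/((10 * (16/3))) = -1280367/200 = -6401.84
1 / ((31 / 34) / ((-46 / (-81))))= 0.62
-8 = -8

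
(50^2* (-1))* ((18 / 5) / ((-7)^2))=-9000 / 49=-183.67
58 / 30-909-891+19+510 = -19036 / 15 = -1269.07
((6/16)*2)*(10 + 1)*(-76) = -627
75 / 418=0.18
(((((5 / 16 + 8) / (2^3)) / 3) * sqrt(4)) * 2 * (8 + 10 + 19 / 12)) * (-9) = -31255 / 128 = -244.18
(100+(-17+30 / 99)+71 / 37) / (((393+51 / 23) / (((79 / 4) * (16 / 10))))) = 189069752 / 27747225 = 6.81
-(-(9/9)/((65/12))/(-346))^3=-216/1421930531125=-0.00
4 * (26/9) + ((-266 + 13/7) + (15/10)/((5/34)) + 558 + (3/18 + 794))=699161/630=1109.78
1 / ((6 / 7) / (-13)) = -91 / 6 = -15.17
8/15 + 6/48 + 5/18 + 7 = 2857/360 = 7.94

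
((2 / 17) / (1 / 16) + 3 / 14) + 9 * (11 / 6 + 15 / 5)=5426 / 119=45.60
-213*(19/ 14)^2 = -76893/ 196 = -392.31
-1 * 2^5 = -32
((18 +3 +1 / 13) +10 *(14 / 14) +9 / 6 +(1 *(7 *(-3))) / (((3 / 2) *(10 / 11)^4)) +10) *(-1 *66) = -47360577 / 32500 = -1457.25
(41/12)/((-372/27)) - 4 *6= -12027/496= -24.25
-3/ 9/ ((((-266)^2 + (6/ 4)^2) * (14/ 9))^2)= -108/ 3925276275361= -0.00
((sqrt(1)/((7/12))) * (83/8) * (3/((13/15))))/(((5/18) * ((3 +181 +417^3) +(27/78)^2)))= 1048788/343126297171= 0.00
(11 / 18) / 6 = 11 / 108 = 0.10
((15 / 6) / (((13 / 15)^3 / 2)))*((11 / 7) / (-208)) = -185625 / 3198832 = -0.06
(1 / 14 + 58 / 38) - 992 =-263447 / 266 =-990.40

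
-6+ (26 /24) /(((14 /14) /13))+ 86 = 94.08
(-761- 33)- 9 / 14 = -794.64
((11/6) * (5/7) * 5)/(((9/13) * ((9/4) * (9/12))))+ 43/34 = 1191829/173502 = 6.87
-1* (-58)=58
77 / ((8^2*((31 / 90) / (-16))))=-3465 / 62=-55.89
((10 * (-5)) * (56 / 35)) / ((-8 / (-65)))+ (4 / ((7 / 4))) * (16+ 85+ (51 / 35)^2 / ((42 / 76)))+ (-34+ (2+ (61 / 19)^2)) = -9362176729 / 21669025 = -432.05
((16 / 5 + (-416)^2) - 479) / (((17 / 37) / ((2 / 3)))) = 63854674 / 255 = 250410.49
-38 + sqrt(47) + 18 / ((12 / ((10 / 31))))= -1163 / 31 + sqrt(47)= -30.66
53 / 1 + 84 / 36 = 166 / 3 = 55.33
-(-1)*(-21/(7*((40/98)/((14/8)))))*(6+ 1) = -7203/80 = -90.04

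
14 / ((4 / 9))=63 / 2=31.50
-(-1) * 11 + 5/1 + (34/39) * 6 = 276/13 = 21.23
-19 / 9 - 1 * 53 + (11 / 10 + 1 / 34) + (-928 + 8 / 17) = -44168 / 45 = -981.51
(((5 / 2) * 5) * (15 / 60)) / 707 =25 / 5656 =0.00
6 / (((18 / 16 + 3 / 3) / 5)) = 240 / 17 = 14.12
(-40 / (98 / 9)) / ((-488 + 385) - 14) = 20 / 637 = 0.03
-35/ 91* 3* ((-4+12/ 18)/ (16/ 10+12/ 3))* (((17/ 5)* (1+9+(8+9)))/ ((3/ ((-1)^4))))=3825/ 182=21.02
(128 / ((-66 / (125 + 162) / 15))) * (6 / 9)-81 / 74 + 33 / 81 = -122345983 / 21978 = -5566.75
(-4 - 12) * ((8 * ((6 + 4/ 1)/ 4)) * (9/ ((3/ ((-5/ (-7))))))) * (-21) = 14400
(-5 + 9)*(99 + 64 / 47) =18868 / 47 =401.45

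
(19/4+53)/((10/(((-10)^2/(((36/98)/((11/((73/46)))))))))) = 4772845/438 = 10896.91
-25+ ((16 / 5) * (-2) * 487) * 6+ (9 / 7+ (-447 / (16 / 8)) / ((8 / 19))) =-10782983 / 560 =-19255.33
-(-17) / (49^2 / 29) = 493 / 2401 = 0.21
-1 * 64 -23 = -87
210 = 210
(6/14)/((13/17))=51/91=0.56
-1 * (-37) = 37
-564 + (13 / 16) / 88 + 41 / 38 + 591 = 28.09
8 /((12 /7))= 4.67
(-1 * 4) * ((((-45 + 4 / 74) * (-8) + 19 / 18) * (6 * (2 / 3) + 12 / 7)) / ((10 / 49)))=-13449800 / 333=-40389.79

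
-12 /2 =-6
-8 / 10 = -4 / 5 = -0.80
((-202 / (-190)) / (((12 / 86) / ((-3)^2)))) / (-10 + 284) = 13029 / 52060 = 0.25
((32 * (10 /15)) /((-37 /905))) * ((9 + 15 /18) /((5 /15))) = -1708640 /111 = -15393.15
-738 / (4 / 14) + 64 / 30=-38713 / 15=-2580.87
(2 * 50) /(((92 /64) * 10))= 160 /23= 6.96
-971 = -971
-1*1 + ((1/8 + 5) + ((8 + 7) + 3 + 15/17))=3129/136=23.01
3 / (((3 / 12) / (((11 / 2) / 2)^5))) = 1887.32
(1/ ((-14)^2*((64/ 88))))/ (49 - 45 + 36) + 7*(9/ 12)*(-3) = -987829/ 62720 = -15.75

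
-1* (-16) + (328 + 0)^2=107600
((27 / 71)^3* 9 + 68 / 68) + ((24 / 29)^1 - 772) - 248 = -10562900834 / 10379419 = -1017.68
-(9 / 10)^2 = -81 / 100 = -0.81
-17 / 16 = -1.06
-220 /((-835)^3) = 44 /116436575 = 0.00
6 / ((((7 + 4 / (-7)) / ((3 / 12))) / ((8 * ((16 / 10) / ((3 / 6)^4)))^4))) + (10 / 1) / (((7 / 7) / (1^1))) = 3848290790966 / 9375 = 410484351.04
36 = 36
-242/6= -40.33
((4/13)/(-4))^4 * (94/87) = 0.00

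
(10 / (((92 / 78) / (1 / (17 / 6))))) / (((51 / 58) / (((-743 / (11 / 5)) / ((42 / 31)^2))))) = -6729666775 / 10748199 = -626.12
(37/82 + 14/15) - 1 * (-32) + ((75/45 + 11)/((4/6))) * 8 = 185.38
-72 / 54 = -4 / 3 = -1.33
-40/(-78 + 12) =20/33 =0.61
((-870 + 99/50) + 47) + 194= -31351/50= -627.02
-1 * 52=-52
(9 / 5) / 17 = 9 / 85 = 0.11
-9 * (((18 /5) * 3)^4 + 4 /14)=-535703778 /4375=-122446.58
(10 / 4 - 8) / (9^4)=-11 / 13122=-0.00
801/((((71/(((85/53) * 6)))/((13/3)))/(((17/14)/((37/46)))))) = 710.18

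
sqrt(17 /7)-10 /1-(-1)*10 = sqrt(119) /7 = 1.56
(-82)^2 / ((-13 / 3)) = -20172 / 13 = -1551.69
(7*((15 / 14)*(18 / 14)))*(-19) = -2565 / 14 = -183.21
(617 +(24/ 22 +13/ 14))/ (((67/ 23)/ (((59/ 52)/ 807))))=9950881/ 33306504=0.30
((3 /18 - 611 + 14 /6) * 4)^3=-14419882504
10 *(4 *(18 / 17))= 720 / 17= 42.35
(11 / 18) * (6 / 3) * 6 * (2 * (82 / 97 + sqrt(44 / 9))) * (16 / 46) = 28864 / 6693 + 704 * sqrt(11) / 207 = 15.59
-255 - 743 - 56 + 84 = -970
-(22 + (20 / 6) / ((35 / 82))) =-626 / 21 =-29.81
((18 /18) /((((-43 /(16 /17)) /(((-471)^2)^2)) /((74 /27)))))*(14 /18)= -5035566689888 /2193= -2296200040.99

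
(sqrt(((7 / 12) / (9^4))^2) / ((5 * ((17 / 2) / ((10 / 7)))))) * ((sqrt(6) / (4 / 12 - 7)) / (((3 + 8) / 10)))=-sqrt(6) / 2453814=-0.00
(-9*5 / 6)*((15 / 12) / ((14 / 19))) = -1425 / 112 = -12.72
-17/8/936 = -17/7488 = -0.00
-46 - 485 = -531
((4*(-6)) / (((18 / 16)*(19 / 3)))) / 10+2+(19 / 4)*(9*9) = 146837 / 380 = 386.41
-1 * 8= -8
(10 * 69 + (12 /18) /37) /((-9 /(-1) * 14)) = 5.48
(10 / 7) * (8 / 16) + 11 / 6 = 107 / 42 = 2.55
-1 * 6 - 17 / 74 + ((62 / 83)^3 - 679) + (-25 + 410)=-12685755507 / 42312238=-299.81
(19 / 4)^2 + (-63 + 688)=10361 / 16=647.56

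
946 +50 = 996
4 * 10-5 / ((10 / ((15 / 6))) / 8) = 30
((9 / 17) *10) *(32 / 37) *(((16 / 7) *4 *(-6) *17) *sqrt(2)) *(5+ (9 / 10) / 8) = -5654016 *sqrt(2) / 259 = -30872.53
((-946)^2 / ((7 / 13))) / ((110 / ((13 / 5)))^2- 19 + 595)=702.46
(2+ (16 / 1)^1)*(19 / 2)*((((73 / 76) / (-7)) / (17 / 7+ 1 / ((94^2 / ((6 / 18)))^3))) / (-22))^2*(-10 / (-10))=259998011961091720497990536256 / 230514678676542755889741373904779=0.00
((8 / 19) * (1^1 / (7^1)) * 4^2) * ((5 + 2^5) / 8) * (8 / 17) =4736 / 2261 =2.09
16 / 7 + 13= 107 / 7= 15.29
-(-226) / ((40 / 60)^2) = 1017 / 2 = 508.50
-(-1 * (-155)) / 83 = -155 / 83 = -1.87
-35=-35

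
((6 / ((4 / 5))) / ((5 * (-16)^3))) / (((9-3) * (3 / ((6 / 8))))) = -1 / 65536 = -0.00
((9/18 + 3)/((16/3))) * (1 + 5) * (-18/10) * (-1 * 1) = 567/80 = 7.09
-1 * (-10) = 10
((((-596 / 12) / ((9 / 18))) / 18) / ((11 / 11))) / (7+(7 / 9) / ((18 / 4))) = -447 / 581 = -0.77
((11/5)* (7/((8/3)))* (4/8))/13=231/1040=0.22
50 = 50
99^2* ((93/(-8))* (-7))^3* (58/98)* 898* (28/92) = 5029903508151753/5888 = 854263503422.51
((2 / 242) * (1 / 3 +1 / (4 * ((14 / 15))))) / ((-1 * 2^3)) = -101 / 162624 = -0.00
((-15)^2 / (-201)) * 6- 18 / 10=-2853 / 335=-8.52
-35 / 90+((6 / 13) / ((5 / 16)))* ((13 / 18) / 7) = -149 / 630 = -0.24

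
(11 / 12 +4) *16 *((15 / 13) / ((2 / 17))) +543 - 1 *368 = 12305 / 13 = 946.54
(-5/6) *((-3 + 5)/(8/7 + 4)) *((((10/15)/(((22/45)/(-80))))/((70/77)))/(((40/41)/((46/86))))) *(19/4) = 627095/6192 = 101.28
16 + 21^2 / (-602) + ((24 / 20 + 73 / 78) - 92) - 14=-742883 / 8385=-88.60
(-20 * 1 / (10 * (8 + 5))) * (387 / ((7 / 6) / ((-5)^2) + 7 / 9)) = -348300 / 4823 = -72.22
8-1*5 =3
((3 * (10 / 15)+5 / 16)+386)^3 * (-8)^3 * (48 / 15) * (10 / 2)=-479660611194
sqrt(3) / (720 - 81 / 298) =298*sqrt(3) / 214479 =0.00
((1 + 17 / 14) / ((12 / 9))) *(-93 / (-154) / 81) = 0.01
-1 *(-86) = 86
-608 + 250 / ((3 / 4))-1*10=-854 / 3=-284.67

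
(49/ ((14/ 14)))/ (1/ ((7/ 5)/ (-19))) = -343/ 95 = -3.61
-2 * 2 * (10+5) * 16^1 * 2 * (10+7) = -32640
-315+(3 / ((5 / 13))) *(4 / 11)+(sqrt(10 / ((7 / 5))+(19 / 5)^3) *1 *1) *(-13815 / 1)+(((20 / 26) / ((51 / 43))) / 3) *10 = -2763 *sqrt(1899205) / 35- 33912641 / 109395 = -109102.45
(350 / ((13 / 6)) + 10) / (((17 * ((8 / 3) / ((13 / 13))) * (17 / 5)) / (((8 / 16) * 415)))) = 6940875 / 30056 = 230.93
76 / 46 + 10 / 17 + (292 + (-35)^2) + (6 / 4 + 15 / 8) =4762741 / 3128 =1522.62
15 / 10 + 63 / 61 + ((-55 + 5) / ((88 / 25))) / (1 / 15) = -565077 / 2684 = -210.54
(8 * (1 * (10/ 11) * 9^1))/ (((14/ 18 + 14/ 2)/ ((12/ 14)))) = 3888/ 539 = 7.21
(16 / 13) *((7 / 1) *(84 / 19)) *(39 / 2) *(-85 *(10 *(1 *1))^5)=-119952000000 / 19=-6313263157.89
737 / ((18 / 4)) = 1474 / 9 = 163.78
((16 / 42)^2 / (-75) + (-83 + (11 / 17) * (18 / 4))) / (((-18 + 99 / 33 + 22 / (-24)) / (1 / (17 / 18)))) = 360261604 / 67618775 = 5.33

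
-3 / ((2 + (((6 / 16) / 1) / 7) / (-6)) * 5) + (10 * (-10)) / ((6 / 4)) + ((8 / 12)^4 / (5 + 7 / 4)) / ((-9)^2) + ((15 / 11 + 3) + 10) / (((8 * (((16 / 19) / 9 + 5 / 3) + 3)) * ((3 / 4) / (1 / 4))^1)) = -472862308148897 / 7074337101480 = -66.84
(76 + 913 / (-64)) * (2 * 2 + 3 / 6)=35559 / 128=277.80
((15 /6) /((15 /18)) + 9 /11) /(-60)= -7 /110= -0.06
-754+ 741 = -13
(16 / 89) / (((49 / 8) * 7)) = 128 / 30527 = 0.00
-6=-6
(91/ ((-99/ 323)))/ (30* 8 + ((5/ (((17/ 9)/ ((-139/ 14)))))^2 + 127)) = -128072084/ 456263379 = -0.28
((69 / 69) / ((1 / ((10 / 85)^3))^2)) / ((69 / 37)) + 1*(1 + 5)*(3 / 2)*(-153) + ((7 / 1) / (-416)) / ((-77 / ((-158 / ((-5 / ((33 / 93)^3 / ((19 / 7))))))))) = -1350045932526712334347 / 980425595761631760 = -1377.00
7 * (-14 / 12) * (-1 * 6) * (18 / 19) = 882 / 19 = 46.42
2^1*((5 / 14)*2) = 10 / 7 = 1.43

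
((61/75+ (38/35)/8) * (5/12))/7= 1993/35280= 0.06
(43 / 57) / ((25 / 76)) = 172 / 75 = 2.29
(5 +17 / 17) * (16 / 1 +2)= 108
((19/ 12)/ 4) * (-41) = -779/ 48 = -16.23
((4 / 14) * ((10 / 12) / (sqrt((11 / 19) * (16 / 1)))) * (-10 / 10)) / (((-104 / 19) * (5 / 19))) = 361 * sqrt(209) / 96096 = 0.05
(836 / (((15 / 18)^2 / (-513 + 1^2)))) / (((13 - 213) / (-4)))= -7704576 / 625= -12327.32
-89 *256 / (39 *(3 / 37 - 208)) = 843008 / 300027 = 2.81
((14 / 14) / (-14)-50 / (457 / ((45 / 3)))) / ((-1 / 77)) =120527 / 914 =131.87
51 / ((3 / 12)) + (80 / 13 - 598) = -5042 / 13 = -387.85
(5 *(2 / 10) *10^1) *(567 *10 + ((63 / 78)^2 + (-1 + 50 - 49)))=19166805 / 338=56706.52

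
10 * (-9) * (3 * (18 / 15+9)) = -2754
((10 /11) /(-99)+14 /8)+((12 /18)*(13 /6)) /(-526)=1991183 /1145628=1.74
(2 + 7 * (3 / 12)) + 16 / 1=79 / 4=19.75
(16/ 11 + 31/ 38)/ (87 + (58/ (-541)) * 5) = 513409/ 19552786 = 0.03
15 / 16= 0.94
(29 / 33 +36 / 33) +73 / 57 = 2038 / 627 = 3.25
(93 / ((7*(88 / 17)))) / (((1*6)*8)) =527 / 9856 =0.05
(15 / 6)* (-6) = -15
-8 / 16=-1 / 2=-0.50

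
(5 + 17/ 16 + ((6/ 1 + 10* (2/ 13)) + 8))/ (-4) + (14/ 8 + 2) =-1373/ 832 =-1.65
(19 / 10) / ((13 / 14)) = 133 / 65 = 2.05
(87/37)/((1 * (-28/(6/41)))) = -261/21238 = -0.01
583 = 583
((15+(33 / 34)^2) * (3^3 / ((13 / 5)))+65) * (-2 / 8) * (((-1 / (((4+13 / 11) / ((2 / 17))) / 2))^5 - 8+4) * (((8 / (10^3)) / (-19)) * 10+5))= 1151.79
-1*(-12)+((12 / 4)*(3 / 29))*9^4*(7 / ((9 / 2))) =92202 / 29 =3179.38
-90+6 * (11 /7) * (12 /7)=-3618 /49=-73.84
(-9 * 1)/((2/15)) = -135/2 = -67.50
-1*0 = 0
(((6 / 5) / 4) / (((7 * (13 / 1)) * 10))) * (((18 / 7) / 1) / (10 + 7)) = 27 / 541450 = 0.00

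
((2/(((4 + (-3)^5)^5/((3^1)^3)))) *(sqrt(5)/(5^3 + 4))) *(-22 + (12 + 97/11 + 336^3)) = -7510744854 *sqrt(5)/368850728439127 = -0.00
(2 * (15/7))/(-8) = -15/28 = -0.54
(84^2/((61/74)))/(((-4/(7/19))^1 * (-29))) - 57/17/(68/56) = 237252750/9713579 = 24.42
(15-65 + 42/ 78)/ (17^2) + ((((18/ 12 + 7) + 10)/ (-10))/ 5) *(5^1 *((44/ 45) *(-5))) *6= 3048553/ 56355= 54.10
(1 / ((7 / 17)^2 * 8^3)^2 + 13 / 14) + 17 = 11284465217 / 629407744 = 17.93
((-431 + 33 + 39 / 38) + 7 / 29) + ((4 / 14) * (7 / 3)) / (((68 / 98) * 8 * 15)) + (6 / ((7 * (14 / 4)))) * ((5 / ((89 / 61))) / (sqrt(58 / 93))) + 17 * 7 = -936519661 / 3372120 + 1830 * sqrt(5394) / 126469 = -276.66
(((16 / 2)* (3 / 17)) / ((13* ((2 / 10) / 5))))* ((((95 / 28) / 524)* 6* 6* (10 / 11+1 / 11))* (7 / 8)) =64125 / 115804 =0.55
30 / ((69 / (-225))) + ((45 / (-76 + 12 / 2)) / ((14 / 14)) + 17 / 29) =-914029 / 9338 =-97.88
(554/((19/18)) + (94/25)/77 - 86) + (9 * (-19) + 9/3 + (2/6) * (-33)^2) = 23184561/36575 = 633.89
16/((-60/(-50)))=40/3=13.33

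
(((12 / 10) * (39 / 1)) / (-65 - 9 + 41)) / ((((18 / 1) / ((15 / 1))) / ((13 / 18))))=-169 / 198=-0.85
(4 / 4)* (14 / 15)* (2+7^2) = 238 / 5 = 47.60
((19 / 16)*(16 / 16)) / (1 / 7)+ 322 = 5285 / 16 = 330.31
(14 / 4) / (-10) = -7 / 20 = -0.35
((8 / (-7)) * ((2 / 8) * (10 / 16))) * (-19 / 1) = 95 / 28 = 3.39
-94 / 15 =-6.27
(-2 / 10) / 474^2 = -1 / 1123380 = -0.00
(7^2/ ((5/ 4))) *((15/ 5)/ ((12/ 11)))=107.80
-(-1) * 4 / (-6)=-2 / 3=-0.67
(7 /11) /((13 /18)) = 126 /143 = 0.88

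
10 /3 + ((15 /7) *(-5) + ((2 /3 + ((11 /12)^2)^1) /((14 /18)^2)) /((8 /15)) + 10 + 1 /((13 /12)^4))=615391163 /76771968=8.02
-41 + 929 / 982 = -39333 / 982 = -40.05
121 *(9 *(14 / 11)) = 1386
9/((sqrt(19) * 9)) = sqrt(19)/19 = 0.23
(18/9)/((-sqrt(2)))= -sqrt(2)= -1.41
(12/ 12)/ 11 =1/ 11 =0.09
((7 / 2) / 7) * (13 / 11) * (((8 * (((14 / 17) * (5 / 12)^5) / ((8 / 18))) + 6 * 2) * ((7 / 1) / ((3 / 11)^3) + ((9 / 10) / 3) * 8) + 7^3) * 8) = 943944283451 / 43623360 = 21638.50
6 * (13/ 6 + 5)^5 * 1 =147008443/ 1296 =113432.44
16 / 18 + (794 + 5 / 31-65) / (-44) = -48131 / 3069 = -15.68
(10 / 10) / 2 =1 / 2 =0.50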